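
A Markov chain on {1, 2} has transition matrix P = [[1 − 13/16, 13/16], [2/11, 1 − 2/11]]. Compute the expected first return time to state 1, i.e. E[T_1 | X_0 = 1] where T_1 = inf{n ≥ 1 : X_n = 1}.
E[T_1 | X_0 = 1] = 1/π_1 = 175/32

For an irreducible recurrent Markov chain with stationary distribution π, E[T_i | X_0 = i] = 1/π_i (Kac's formula). Here π_1 = (2/11)/(13/16 + 2/11) = (2/11)/(175/176) = 32/175, so E[T_1 | X_0 = 1] = 1/π_1 = (13/16 + 2/11)/(2/11) = (175/176)/(2/11) = 175/32.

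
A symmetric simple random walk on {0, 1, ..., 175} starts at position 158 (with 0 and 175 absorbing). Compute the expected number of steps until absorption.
E[τ | X_0 = 158] = 2686

Let v_k = E[τ | X_0 = k]. Boundary: v_0 = v_175 = 0. Recurrence: v_k = 1 + (v_{k-1} + v_{k+1})/2 for 1 ≤ k ≤ 174. The particular solution to v_k − (v_{k-1} + v_{k+1})/2 = 1 is v_k = −k^2. Adding homogeneous solution A + B k and matching boundaries gives v_k = k (175 − k). Substituting k = 158: v_158 = 158 · 17 = 2686.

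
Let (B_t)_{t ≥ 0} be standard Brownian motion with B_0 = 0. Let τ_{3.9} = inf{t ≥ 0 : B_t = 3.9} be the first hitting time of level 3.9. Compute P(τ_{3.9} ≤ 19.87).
P(τ_{3.9} ≤ 19.87) = 2(1 − Φ(3.9/√19.87)) = 2(1 − Φ(0.8749)) ≈ 0.3816

By the reflection principle for standard BM, P(τ_b ≤ t) = 2 · P(B_t ≥ b). Since B_t ~ N(0, t), P(B_t ≥ 3.9) = 1 − Φ(3.9/√t) = 1 − Φ(3.9/√19.87) = 1 − Φ(0.8749) ≈ 0.19081. Doubling: P(τ_{3.9} ≤ 19.87) ≈ 2 · 0.19081 = 0.38162 ≈ 0.3816.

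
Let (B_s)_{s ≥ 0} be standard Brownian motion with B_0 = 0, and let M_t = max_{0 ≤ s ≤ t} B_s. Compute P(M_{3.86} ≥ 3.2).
P(M_{3.86} ≥ 3.2) = 2·P(B_{3.86} ≥ 3.2) = 2(1 − Φ(3.2/√3.86)) ≈ 0.1034

By the reflection principle for Brownian motion, P(M_t ≥ a) = 2 · P(B_t ≥ a) for a ≥ 0. Since B_t ~ N(0, t), P(B_t ≥ 3.2) = 1 − Φ(3.2/√t) = 1 − Φ(3.2/√3.86) = 1 − Φ(1.6288). So
  P(M_{3.86} ≥ 3.2) = 2(1 − Φ(1.6288)) ≈ 0.1034.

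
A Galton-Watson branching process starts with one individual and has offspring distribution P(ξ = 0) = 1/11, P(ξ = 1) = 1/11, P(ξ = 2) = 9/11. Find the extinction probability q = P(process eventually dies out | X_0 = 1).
q = 1/9

The pgf is f(s) = 1/11 + 1/11·s + 9/11·s². The extinction probability q is the smallest fixed point of f in [0, 1]. Setting s = f(s):
  9/11·s² + (1/11 − 1)·s + 1/11 = 0
  9/11·s² − (1/11 + 9/11)·s + 1/11 = 0
which factors as (s − 1)·(9/11·s − 1/11) = 0, giving roots s = 1 and s = (1/11)/(9/11) = 1/9.
Mean offspring μ = 1/11 + 2·9/11 = 19/11 > 1 (supercritical), so q < 1. The extinction probability is the smaller root: q = (1/11)/(9/11) = 1/9.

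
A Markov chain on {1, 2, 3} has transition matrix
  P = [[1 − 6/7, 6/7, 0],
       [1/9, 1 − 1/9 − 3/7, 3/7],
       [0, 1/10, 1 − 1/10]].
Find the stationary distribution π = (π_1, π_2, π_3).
π = (49/2047, 378/2047, 1620/2047)

This is a birth-death chain on three states, which satisfies detailed balance: π_1 · P_{12} = π_2 · P_{21} and π_2 · P_{23} = π_3 · P_{32}.
From π_1 · 6/7 = π_2 · 1/9: π_2/π_1 = (6/7)/(1/9) = 54/7.
From π_2 · 3/7 = π_3 · 1/10: π_3/π_2 = (3/7)/(1/10) = 30/7.
Take π_1 proportional to 1; then unnormalized π = (1, 54/7, 1620/49). Normalize by dividing by the sum 2047/49:
  π = (49/2047, 378/2047, 1620/2047).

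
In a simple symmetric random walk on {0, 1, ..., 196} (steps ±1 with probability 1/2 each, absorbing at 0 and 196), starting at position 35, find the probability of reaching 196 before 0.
P(hit 196 before 0) = 35/196 = 5/28

Let u_k = P(hit 196 before 0 | start at k). Then u_0 = 0, u_196 = 1, and u_k = u_{k-1}/2 + u_{k+1}/2 for 1 ≤ k ≤ 195. This harmonic recurrence is solved by u_k = k/196, giving u_35 = 35/196 = 5/28.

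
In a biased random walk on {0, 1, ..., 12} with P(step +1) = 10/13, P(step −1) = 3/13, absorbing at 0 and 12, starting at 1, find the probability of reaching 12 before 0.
P(hit 12 before 0) = (1 − (3/10)^1) / (1 − (3/10)^12) = 100000000000/142857066937

Let u_k denote P(reach 12 before 0 | start at k). Boundary: u_0 = 0, u_12 = 1. Recurrence: u_k = 10/13·u_{k+1} + 3/13·u_{k-1} for 1 ≤ k ≤ 11. Try u_k = A + B·r^k with r = q/p = (3/13)/(10/13) = 3/10. Substitution satisfies the recurrence; boundary conditions give:
  u_k = (1 − r^k) / (1 − r^N) = (1 − (3/10)^1) / (1 − (3/10)^12) = 100000000000/142857066937.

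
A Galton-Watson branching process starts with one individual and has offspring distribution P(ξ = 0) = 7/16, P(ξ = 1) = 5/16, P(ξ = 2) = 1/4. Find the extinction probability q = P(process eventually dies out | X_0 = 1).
q = 1

Mean offspring μ = 0·7/16 + 1·5/16 + 2·1/4 = 13/16 ≤ 1. For μ ≤ 1 with offspring not concentrated at 1, the Galton-Watson process goes extinct almost surely, so q = 1.
(Algebraic check: The pgf is f(s) = 7/16 + 5/16·s + 1/4·s². The extinction probability q is the smallest fixed point of f in [0, 1]. Setting s = f(s):
  1/4·s² + (5/16 − 1)·s + 7/16 = 0
  1/4·s² − (7/16 + 1/4)·s + 7/16 = 0
which factors as (s − 1)·(1/4·s − 7/16) = 0, giving roots s = 1 and s = (7/16)/(1/4) = 7/4. Since 7/4 ≥ 1, the smallest root in [0, 1] is s = 1.)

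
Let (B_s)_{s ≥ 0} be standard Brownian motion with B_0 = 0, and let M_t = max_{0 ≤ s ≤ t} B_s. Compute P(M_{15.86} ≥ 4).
P(M_{15.86} ≥ 4) = 2·P(B_{15.86} ≥ 4) = 2(1 − Φ(4/√15.86)) ≈ 0.3152

By the reflection principle for Brownian motion, P(M_t ≥ a) = 2 · P(B_t ≥ a) for a ≥ 0. Since B_t ~ N(0, t), P(B_t ≥ 4) = 1 − Φ(4/√t) = 1 − Φ(4/√15.86) = 1 − Φ(1.0044). So
  P(M_{15.86} ≥ 4) = 2(1 − Φ(1.0044)) ≈ 0.3152.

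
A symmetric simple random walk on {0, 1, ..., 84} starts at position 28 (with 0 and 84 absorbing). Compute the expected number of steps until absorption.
E[τ | X_0 = 28] = 1568

Let v_k = E[τ | X_0 = k]. Boundary: v_0 = v_84 = 0. Recurrence: v_k = 1 + (v_{k-1} + v_{k+1})/2 for 1 ≤ k ≤ 83. The particular solution to v_k − (v_{k-1} + v_{k+1})/2 = 1 is v_k = −k^2. Adding homogeneous solution A + B k and matching boundaries gives v_k = k (84 − k). Substituting k = 28: v_28 = 28 · 56 = 1568.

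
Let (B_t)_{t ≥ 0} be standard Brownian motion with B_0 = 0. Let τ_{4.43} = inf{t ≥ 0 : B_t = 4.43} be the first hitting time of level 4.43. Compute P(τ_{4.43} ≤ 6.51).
P(τ_{4.43} ≤ 6.51) = 2(1 − Φ(4.43/√6.51)) = 2(1 − Φ(1.7363)) ≈ 0.0825

By the reflection principle for standard BM, P(τ_b ≤ t) = 2 · P(B_t ≥ b). Since B_t ~ N(0, t), P(B_t ≥ 4.43) = 1 − Φ(4.43/√t) = 1 − Φ(4.43/√6.51) = 1 − Φ(1.7363) ≈ 0.04126. Doubling: P(τ_{4.43} ≤ 6.51) ≈ 2 · 0.04126 = 0.08252 ≈ 0.0825.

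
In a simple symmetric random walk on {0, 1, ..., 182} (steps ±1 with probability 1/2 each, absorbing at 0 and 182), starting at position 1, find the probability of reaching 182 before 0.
P(hit 182 before 0) = 1/182

Let u_k = P(hit 182 before 0 | start at k). Then u_0 = 0, u_182 = 1, and u_k = u_{k-1}/2 + u_{k+1}/2 for 1 ≤ k ≤ 181. This harmonic recurrence is solved by u_k = k/182, giving u_1 = 1/182.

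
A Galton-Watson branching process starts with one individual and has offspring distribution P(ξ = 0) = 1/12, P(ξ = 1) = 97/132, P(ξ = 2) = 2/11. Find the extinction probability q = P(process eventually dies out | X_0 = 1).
q = 11/24

The pgf is f(s) = 1/12 + 97/132·s + 2/11·s². The extinction probability q is the smallest fixed point of f in [0, 1]. Setting s = f(s):
  2/11·s² + (97/132 − 1)·s + 1/12 = 0
  2/11·s² − (1/12 + 2/11)·s + 1/12 = 0
which factors as (s − 1)·(2/11·s − 1/12) = 0, giving roots s = 1 and s = (1/12)/(2/11) = 11/24.
Mean offspring μ = 97/132 + 2·2/11 = 145/132 > 1 (supercritical), so q < 1. The extinction probability is the smaller root: q = (1/12)/(2/11) = 11/24.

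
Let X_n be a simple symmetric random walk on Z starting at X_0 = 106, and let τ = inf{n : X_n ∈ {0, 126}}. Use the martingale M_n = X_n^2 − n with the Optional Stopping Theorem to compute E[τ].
E[τ] = 2120

M_n = X_n^2 − n is a martingale (since E[X_{n+1}^2 | F_n] = X_n^2 + 1). By OST (τ has finite mean in a bounded region), E[M_τ] = E[M_0] = X_0^2 − 0 = 106^2 = 11236. Also E[M_τ] = E[X_τ^2] − E[τ]. The walk exits at 0 or 126, with P(hit 126 first) = 106/126, so E[X_τ^2] = 126^2 · 106/126 + 0 = 13356. Thus E[τ] = E[X_τ^2] − E[M_τ] = 13356 − 11236 = 2120 = 106(126 − 106) = 2120.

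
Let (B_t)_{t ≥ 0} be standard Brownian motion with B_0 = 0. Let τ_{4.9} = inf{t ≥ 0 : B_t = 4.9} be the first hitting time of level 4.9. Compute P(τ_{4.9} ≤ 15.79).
P(τ_{4.9} ≤ 15.79) = 2(1 − Φ(4.9/√15.79)) = 2(1 − Φ(1.2331)) ≈ 0.2175

By the reflection principle for standard BM, P(τ_b ≤ t) = 2 · P(B_t ≥ b). Since B_t ~ N(0, t), P(B_t ≥ 4.9) = 1 − Φ(4.9/√t) = 1 − Φ(4.9/√15.79) = 1 − Φ(1.2331) ≈ 0.10877. Doubling: P(τ_{4.9} ≤ 15.79) ≈ 2 · 0.10877 = 0.21754 ≈ 0.2175.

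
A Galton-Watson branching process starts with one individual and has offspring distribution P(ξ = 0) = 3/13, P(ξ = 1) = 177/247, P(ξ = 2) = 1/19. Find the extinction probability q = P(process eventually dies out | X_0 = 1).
q = 1

Mean offspring μ = 0·3/13 + 1·177/247 + 2·1/19 = 203/247 ≤ 1. For μ ≤ 1 with offspring not concentrated at 1, the Galton-Watson process goes extinct almost surely, so q = 1.
(Algebraic check: The pgf is f(s) = 3/13 + 177/247·s + 1/19·s². The extinction probability q is the smallest fixed point of f in [0, 1]. Setting s = f(s):
  1/19·s² + (177/247 − 1)·s + 3/13 = 0
  1/19·s² − (3/13 + 1/19)·s + 3/13 = 0
which factors as (s − 1)·(1/19·s − 3/13) = 0, giving roots s = 1 and s = (3/13)/(1/19) = 57/13. Since 57/13 ≥ 1, the smallest root in [0, 1] is s = 1.)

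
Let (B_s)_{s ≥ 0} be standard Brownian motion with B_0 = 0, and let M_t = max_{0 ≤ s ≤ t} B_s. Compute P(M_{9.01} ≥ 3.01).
P(M_{9.01} ≥ 3.01) = 2·P(B_{9.01} ≥ 3.01) = 2(1 − Φ(3.01/√9.01)) ≈ 0.3160

By the reflection principle for Brownian motion, P(M_t ≥ a) = 2 · P(B_t ≥ a) for a ≥ 0. Since B_t ~ N(0, t), P(B_t ≥ 3.01) = 1 − Φ(3.01/√t) = 1 − Φ(3.01/√9.01) = 1 − Φ(1.0028). So
  P(M_{9.01} ≥ 3.01) = 2(1 − Φ(1.0028)) ≈ 0.3160.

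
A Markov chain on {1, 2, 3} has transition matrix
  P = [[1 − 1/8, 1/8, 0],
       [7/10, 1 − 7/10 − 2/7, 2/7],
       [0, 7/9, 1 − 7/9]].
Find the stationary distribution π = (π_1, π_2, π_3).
π = (1372/1707, 245/1707, 30/569)

This is a birth-death chain on three states, which satisfies detailed balance: π_1 · P_{12} = π_2 · P_{21} and π_2 · P_{23} = π_3 · P_{32}.
From π_1 · 1/8 = π_2 · 7/10: π_2/π_1 = (1/8)/(7/10) = 5/28.
From π_2 · 2/7 = π_3 · 7/9: π_3/π_2 = (2/7)/(7/9) = 18/49.
Take π_1 proportional to 1; then unnormalized π = (1, 5/28, 45/686). Normalize by dividing by the sum 1707/1372:
  π = (1372/1707, 245/1707, 30/569).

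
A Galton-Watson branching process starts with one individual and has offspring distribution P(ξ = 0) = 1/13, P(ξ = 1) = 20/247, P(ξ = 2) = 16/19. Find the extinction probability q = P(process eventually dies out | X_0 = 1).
q = 19/208

The pgf is f(s) = 1/13 + 20/247·s + 16/19·s². The extinction probability q is the smallest fixed point of f in [0, 1]. Setting s = f(s):
  16/19·s² + (20/247 − 1)·s + 1/13 = 0
  16/19·s² − (1/13 + 16/19)·s + 1/13 = 0
which factors as (s − 1)·(16/19·s − 1/13) = 0, giving roots s = 1 and s = (1/13)/(16/19) = 19/208.
Mean offspring μ = 20/247 + 2·16/19 = 436/247 > 1 (supercritical), so q < 1. The extinction probability is the smaller root: q = (1/13)/(16/19) = 19/208.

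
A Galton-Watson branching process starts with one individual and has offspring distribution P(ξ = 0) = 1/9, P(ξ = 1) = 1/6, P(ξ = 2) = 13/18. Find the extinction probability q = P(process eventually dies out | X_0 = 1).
q = 2/13

The pgf is f(s) = 1/9 + 1/6·s + 13/18·s². The extinction probability q is the smallest fixed point of f in [0, 1]. Setting s = f(s):
  13/18·s² + (1/6 − 1)·s + 1/9 = 0
  13/18·s² − (1/9 + 13/18)·s + 1/9 = 0
which factors as (s − 1)·(13/18·s − 1/9) = 0, giving roots s = 1 and s = (1/9)/(13/18) = 2/13.
Mean offspring μ = 1/6 + 2·13/18 = 29/18 > 1 (supercritical), so q < 1. The extinction probability is the smaller root: q = (1/9)/(13/18) = 2/13.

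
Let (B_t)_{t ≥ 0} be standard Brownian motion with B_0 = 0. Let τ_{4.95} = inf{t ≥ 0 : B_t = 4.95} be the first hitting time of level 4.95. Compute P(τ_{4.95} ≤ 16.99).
P(τ_{4.95} ≤ 16.99) = 2(1 − Φ(4.95/√16.99)) = 2(1 − Φ(1.2009)) ≈ 0.2298

By the reflection principle for standard BM, P(τ_b ≤ t) = 2 · P(B_t ≥ b). Since B_t ~ N(0, t), P(B_t ≥ 4.95) = 1 − Φ(4.95/√t) = 1 − Φ(4.95/√16.99) = 1 − Φ(1.2009) ≈ 0.11489. Doubling: P(τ_{4.95} ≤ 16.99) ≈ 2 · 0.11489 = 0.22978 ≈ 0.2298.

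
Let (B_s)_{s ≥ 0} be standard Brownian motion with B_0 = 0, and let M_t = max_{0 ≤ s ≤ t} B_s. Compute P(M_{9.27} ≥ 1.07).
P(M_{9.27} ≥ 1.07) = 2·P(B_{9.27} ≥ 1.07) = 2(1 − Φ(1.07/√9.27)) ≈ 0.7253

By the reflection principle for Brownian motion, P(M_t ≥ a) = 2 · P(B_t ≥ a) for a ≥ 0. Since B_t ~ N(0, t), P(B_t ≥ 1.07) = 1 − Φ(1.07/√t) = 1 − Φ(1.07/√9.27) = 1 − Φ(0.3514). So
  P(M_{9.27} ≥ 1.07) = 2(1 − Φ(0.3514)) ≈ 0.7253.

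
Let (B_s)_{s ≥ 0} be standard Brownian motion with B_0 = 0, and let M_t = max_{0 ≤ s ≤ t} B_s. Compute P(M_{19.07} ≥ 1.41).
P(M_{19.07} ≥ 1.41) = 2·P(B_{19.07} ≥ 1.41) = 2(1 − Φ(1.41/√19.07)) ≈ 0.7468

By the reflection principle for Brownian motion, P(M_t ≥ a) = 2 · P(B_t ≥ a) for a ≥ 0. Since B_t ~ N(0, t), P(B_t ≥ 1.41) = 1 − Φ(1.41/√t) = 1 − Φ(1.41/√19.07) = 1 − Φ(0.3229). So
  P(M_{19.07} ≥ 1.41) = 2(1 − Φ(0.3229)) ≈ 0.7468.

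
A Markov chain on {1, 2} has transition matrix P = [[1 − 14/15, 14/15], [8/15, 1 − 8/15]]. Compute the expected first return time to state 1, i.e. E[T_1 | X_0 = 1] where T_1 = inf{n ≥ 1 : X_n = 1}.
E[T_1 | X_0 = 1] = 1/π_1 = 11/4

For an irreducible recurrent Markov chain with stationary distribution π, E[T_i | X_0 = i] = 1/π_i (Kac's formula). Here π_1 = (8/15)/(14/15 + 8/15) = (8/15)/(22/15) = 4/11, so E[T_1 | X_0 = 1] = 1/π_1 = (14/15 + 8/15)/(8/15) = (22/15)/(8/15) = 11/4.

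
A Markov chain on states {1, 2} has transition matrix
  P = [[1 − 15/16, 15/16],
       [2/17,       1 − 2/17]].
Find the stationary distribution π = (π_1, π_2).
π_1 = 32/287, π_2 = 255/287

Solve πP = π with π_1 + π_2 = 1. From πP = π: π_1 · (1 − 15/16) + π_2 · 2/17 = π_1 ⇒ π_2 · 2/17 = π_1 · 15/16 ⇒ π_2/π_1 = (15/16)/(2/17) = 255/32. Together with π_1 + π_2 = 1:
  π_1 = (2/17)/(15/16 + 2/17) = (2/17)/(287/272) = 32/287,
  π_2 = (15/16)/(15/16 + 2/17) = (15/16)/(287/272) = 255/287.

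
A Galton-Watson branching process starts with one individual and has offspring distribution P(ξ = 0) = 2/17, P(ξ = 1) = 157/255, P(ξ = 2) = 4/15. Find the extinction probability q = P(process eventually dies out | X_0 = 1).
q = 15/34

The pgf is f(s) = 2/17 + 157/255·s + 4/15·s². The extinction probability q is the smallest fixed point of f in [0, 1]. Setting s = f(s):
  4/15·s² + (157/255 − 1)·s + 2/17 = 0
  4/15·s² − (2/17 + 4/15)·s + 2/17 = 0
which factors as (s − 1)·(4/15·s − 2/17) = 0, giving roots s = 1 and s = (2/17)/(4/15) = 15/34.
Mean offspring μ = 157/255 + 2·4/15 = 293/255 > 1 (supercritical), so q < 1. The extinction probability is the smaller root: q = (2/17)/(4/15) = 15/34.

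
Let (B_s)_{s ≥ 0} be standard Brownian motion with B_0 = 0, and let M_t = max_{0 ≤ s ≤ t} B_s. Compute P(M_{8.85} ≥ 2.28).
P(M_{8.85} ≥ 2.28) = 2·P(B_{8.85} ≥ 2.28) = 2(1 − Φ(2.28/√8.85)) ≈ 0.4434

By the reflection principle for Brownian motion, P(M_t ≥ a) = 2 · P(B_t ≥ a) for a ≥ 0. Since B_t ~ N(0, t), P(B_t ≥ 2.28) = 1 − Φ(2.28/√t) = 1 − Φ(2.28/√8.85) = 1 − Φ(0.7664). So
  P(M_{8.85} ≥ 2.28) = 2(1 − Φ(0.7664)) ≈ 0.4434.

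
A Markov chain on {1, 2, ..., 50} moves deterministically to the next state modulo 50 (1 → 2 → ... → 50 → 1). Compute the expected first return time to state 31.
E[T_31 | X_0 = 31] = 50

The chain cycles deterministically, so starting at state 31 it returns in exactly 50 steps. Equivalently, the stationary distribution is uniform π_j = 1/50 for every state j, so by Kac's formula E[T_31] = 1/π_31 = 50.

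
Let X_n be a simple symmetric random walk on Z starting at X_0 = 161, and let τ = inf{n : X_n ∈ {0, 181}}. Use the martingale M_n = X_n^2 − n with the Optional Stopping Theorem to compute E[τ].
E[τ] = 3220

M_n = X_n^2 − n is a martingale (since E[X_{n+1}^2 | F_n] = X_n^2 + 1). By OST (τ has finite mean in a bounded region), E[M_τ] = E[M_0] = X_0^2 − 0 = 161^2 = 25921. Also E[M_τ] = E[X_τ^2] − E[τ]. The walk exits at 0 or 181, with P(hit 181 first) = 161/181, so E[X_τ^2] = 181^2 · 161/181 + 0 = 29141. Thus E[τ] = E[X_τ^2] − E[M_τ] = 29141 − 25921 = 3220 = 161(181 − 161) = 3220.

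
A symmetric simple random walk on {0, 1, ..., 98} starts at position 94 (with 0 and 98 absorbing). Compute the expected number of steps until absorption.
E[τ | X_0 = 94] = 376

Let v_k = E[τ | X_0 = k]. Boundary: v_0 = v_98 = 0. Recurrence: v_k = 1 + (v_{k-1} + v_{k+1})/2 for 1 ≤ k ≤ 97. The particular solution to v_k − (v_{k-1} + v_{k+1})/2 = 1 is v_k = −k^2. Adding homogeneous solution A + B k and matching boundaries gives v_k = k (98 − k). Substituting k = 94: v_94 = 94 · 4 = 376.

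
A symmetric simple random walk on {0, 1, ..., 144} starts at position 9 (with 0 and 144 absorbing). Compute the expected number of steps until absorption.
E[τ | X_0 = 9] = 1215

Let v_k = E[τ | X_0 = k]. Boundary: v_0 = v_144 = 0. Recurrence: v_k = 1 + (v_{k-1} + v_{k+1})/2 for 1 ≤ k ≤ 143. The particular solution to v_k − (v_{k-1} + v_{k+1})/2 = 1 is v_k = −k^2. Adding homogeneous solution A + B k and matching boundaries gives v_k = k (144 − k). Substituting k = 9: v_9 = 9 · 135 = 1215.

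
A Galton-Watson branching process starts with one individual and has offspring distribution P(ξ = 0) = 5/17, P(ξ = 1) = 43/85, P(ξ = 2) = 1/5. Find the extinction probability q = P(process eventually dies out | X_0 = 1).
q = 1

Mean offspring μ = 0·5/17 + 1·43/85 + 2·1/5 = 77/85 ≤ 1. For μ ≤ 1 with offspring not concentrated at 1, the Galton-Watson process goes extinct almost surely, so q = 1.
(Algebraic check: The pgf is f(s) = 5/17 + 43/85·s + 1/5·s². The extinction probability q is the smallest fixed point of f in [0, 1]. Setting s = f(s):
  1/5·s² + (43/85 − 1)·s + 5/17 = 0
  1/5·s² − (5/17 + 1/5)·s + 5/17 = 0
which factors as (s − 1)·(1/5·s − 5/17) = 0, giving roots s = 1 and s = (5/17)/(1/5) = 25/17. Since 25/17 ≥ 1, the smallest root in [0, 1] is s = 1.)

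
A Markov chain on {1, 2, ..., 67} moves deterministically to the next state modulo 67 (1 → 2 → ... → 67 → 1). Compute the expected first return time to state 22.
E[T_22 | X_0 = 22] = 67

The chain cycles deterministically, so starting at state 22 it returns in exactly 67 steps. Equivalently, the stationary distribution is uniform π_j = 1/67 for every state j, so by Kac's formula E[T_22] = 1/π_22 = 67.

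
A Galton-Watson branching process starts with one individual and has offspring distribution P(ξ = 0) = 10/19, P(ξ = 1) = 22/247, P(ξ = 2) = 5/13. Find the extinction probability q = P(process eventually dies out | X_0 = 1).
q = 1

Mean offspring μ = 0·10/19 + 1·22/247 + 2·5/13 = 212/247 ≤ 1. For μ ≤ 1 with offspring not concentrated at 1, the Galton-Watson process goes extinct almost surely, so q = 1.
(Algebraic check: The pgf is f(s) = 10/19 + 22/247·s + 5/13·s². The extinction probability q is the smallest fixed point of f in [0, 1]. Setting s = f(s):
  5/13·s² + (22/247 − 1)·s + 10/19 = 0
  5/13·s² − (10/19 + 5/13)·s + 10/19 = 0
which factors as (s − 1)·(5/13·s − 10/19) = 0, giving roots s = 1 and s = (10/19)/(5/13) = 26/19. Since 26/19 ≥ 1, the smallest root in [0, 1] is s = 1.)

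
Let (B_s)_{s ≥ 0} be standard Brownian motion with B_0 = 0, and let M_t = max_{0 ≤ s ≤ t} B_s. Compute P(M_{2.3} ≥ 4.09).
P(M_{2.3} ≥ 4.09) = 2·P(B_{2.3} ≥ 4.09) = 2(1 − Φ(4.09/√2.3)) ≈ 0.0070

By the reflection principle for Brownian motion, P(M_t ≥ a) = 2 · P(B_t ≥ a) for a ≥ 0. Since B_t ~ N(0, t), P(B_t ≥ 4.09) = 1 − Φ(4.09/√t) = 1 − Φ(4.09/√2.3) = 1 − Φ(2.6969). So
  P(M_{2.3} ≥ 4.09) = 2(1 − Φ(2.6969)) ≈ 0.0070.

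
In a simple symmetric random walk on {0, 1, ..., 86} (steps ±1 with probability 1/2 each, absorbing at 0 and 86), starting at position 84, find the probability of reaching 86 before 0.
P(hit 86 before 0) = 84/86 = 42/43

Let u_k = P(hit 86 before 0 | start at k). Then u_0 = 0, u_86 = 1, and u_k = u_{k-1}/2 + u_{k+1}/2 for 1 ≤ k ≤ 85. This harmonic recurrence is solved by u_k = k/86, giving u_84 = 84/86 = 42/43.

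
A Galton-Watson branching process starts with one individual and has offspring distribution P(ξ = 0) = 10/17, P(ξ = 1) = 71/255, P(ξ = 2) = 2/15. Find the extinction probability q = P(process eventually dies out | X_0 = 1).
q = 1

Mean offspring μ = 0·10/17 + 1·71/255 + 2·2/15 = 139/255 ≤ 1. For μ ≤ 1 with offspring not concentrated at 1, the Galton-Watson process goes extinct almost surely, so q = 1.
(Algebraic check: The pgf is f(s) = 10/17 + 71/255·s + 2/15·s². The extinction probability q is the smallest fixed point of f in [0, 1]. Setting s = f(s):
  2/15·s² + (71/255 − 1)·s + 10/17 = 0
  2/15·s² − (10/17 + 2/15)·s + 10/17 = 0
which factors as (s − 1)·(2/15·s − 10/17) = 0, giving roots s = 1 and s = (10/17)/(2/15) = 75/17. Since 75/17 ≥ 1, the smallest root in [0, 1] is s = 1.)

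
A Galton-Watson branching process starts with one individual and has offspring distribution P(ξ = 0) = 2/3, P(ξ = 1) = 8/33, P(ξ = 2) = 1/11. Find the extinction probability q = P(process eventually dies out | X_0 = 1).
q = 1

Mean offspring μ = 0·2/3 + 1·8/33 + 2·1/11 = 14/33 ≤ 1. For μ ≤ 1 with offspring not concentrated at 1, the Galton-Watson process goes extinct almost surely, so q = 1.
(Algebraic check: The pgf is f(s) = 2/3 + 8/33·s + 1/11·s². The extinction probability q is the smallest fixed point of f in [0, 1]. Setting s = f(s):
  1/11·s² + (8/33 − 1)·s + 2/3 = 0
  1/11·s² − (2/3 + 1/11)·s + 2/3 = 0
which factors as (s − 1)·(1/11·s − 2/3) = 0, giving roots s = 1 and s = (2/3)/(1/11) = 22/3. Since 22/3 ≥ 1, the smallest root in [0, 1] is s = 1.)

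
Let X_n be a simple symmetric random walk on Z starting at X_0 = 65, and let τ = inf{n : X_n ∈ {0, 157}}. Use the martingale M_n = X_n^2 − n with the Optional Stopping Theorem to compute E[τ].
E[τ] = 5980

M_n = X_n^2 − n is a martingale (since E[X_{n+1}^2 | F_n] = X_n^2 + 1). By OST (τ has finite mean in a bounded region), E[M_τ] = E[M_0] = X_0^2 − 0 = 65^2 = 4225. Also E[M_τ] = E[X_τ^2] − E[τ]. The walk exits at 0 or 157, with P(hit 157 first) = 65/157, so E[X_τ^2] = 157^2 · 65/157 + 0 = 10205. Thus E[τ] = E[X_τ^2] − E[M_τ] = 10205 − 4225 = 5980 = 65(157 − 65) = 5980.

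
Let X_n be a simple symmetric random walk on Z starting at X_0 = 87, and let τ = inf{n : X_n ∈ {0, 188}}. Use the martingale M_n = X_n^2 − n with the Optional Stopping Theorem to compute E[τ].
E[τ] = 8787

M_n = X_n^2 − n is a martingale (since E[X_{n+1}^2 | F_n] = X_n^2 + 1). By OST (τ has finite mean in a bounded region), E[M_τ] = E[M_0] = X_0^2 − 0 = 87^2 = 7569. Also E[M_τ] = E[X_τ^2] − E[τ]. The walk exits at 0 or 188, with P(hit 188 first) = 87/188, so E[X_τ^2] = 188^2 · 87/188 + 0 = 16356. Thus E[τ] = E[X_τ^2] − E[M_τ] = 16356 − 7569 = 8787 = 87(188 − 87) = 8787.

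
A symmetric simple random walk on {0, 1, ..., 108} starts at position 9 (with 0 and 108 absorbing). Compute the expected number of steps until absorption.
E[τ | X_0 = 9] = 891

Let v_k = E[τ | X_0 = k]. Boundary: v_0 = v_108 = 0. Recurrence: v_k = 1 + (v_{k-1} + v_{k+1})/2 for 1 ≤ k ≤ 107. The particular solution to v_k − (v_{k-1} + v_{k+1})/2 = 1 is v_k = −k^2. Adding homogeneous solution A + B k and matching boundaries gives v_k = k (108 − k). Substituting k = 9: v_9 = 9 · 99 = 891.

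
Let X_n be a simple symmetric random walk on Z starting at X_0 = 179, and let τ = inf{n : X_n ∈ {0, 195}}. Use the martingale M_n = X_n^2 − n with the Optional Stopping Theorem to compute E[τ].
E[τ] = 2864

M_n = X_n^2 − n is a martingale (since E[X_{n+1}^2 | F_n] = X_n^2 + 1). By OST (τ has finite mean in a bounded region), E[M_τ] = E[M_0] = X_0^2 − 0 = 179^2 = 32041. Also E[M_τ] = E[X_τ^2] − E[τ]. The walk exits at 0 or 195, with P(hit 195 first) = 179/195, so E[X_τ^2] = 195^2 · 179/195 + 0 = 34905. Thus E[τ] = E[X_τ^2] − E[M_τ] = 34905 − 32041 = 2864 = 179(195 − 179) = 2864.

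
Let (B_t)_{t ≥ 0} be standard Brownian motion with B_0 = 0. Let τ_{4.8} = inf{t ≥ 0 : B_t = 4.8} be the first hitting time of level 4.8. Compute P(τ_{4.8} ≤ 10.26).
P(τ_{4.8} ≤ 10.26) = 2(1 − Φ(4.8/√10.26)) = 2(1 − Φ(1.4985)) ≈ 0.1340

By the reflection principle for standard BM, P(τ_b ≤ t) = 2 · P(B_t ≥ b). Since B_t ~ N(0, t), P(B_t ≥ 4.8) = 1 − Φ(4.8/√t) = 1 − Φ(4.8/√10.26) = 1 − Φ(1.4985) ≈ 0.06700. Doubling: P(τ_{4.8} ≤ 10.26) ≈ 2 · 0.06700 = 0.13400 ≈ 0.1340.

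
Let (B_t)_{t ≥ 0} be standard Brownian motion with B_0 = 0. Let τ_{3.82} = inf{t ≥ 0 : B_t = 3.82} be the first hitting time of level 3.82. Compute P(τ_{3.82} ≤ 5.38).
P(τ_{3.82} ≤ 5.38) = 2(1 − Φ(3.82/√5.38)) = 2(1 − Φ(1.6469)) ≈ 0.0996

By the reflection principle for standard BM, P(τ_b ≤ t) = 2 · P(B_t ≥ b). Since B_t ~ N(0, t), P(B_t ≥ 3.82) = 1 − Φ(3.82/√t) = 1 − Φ(3.82/√5.38) = 1 − Φ(1.6469) ≈ 0.04979. Doubling: P(τ_{3.82} ≤ 5.38) ≈ 2 · 0.04979 = 0.09958 ≈ 0.0996.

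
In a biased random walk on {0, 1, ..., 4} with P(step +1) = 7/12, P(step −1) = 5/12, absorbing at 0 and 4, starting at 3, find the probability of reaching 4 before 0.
P(hit 4 before 0) = (1 − (5/7)^3) / (1 − (5/7)^4) = 763/888

Let u_k denote P(reach 4 before 0 | start at k). Boundary: u_0 = 0, u_4 = 1. Recurrence: u_k = 7/12·u_{k+1} + 5/12·u_{k-1} for 1 ≤ k ≤ 3. Try u_k = A + B·r^k with r = q/p = (5/12)/(7/12) = 5/7. Substitution satisfies the recurrence; boundary conditions give:
  u_k = (1 − r^k) / (1 − r^N) = (1 − (5/7)^3) / (1 − (5/7)^4) = 763/888.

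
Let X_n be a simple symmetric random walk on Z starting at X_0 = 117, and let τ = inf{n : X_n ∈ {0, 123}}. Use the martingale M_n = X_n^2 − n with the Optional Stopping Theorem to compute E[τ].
E[τ] = 702

M_n = X_n^2 − n is a martingale (since E[X_{n+1}^2 | F_n] = X_n^2 + 1). By OST (τ has finite mean in a bounded region), E[M_τ] = E[M_0] = X_0^2 − 0 = 117^2 = 13689. Also E[M_τ] = E[X_τ^2] − E[τ]. The walk exits at 0 or 123, with P(hit 123 first) = 117/123, so E[X_τ^2] = 123^2 · 117/123 + 0 = 14391. Thus E[τ] = E[X_τ^2] − E[M_τ] = 14391 − 13689 = 702 = 117(123 − 117) = 702.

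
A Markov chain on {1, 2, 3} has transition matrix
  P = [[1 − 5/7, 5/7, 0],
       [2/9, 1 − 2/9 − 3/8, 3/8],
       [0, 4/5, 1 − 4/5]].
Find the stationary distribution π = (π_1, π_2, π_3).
π = (448/2563, 1440/2563, 675/2563)

This is a birth-death chain on three states, which satisfies detailed balance: π_1 · P_{12} = π_2 · P_{21} and π_2 · P_{23} = π_3 · P_{32}.
From π_1 · 5/7 = π_2 · 2/9: π_2/π_1 = (5/7)/(2/9) = 45/14.
From π_2 · 3/8 = π_3 · 4/5: π_3/π_2 = (3/8)/(4/5) = 15/32.
Take π_1 proportional to 1; then unnormalized π = (1, 45/14, 675/448). Normalize by dividing by the sum 2563/448:
  π = (448/2563, 1440/2563, 675/2563).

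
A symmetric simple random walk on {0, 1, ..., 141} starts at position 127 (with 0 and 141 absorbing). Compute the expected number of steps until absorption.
E[τ | X_0 = 127] = 1778

Let v_k = E[τ | X_0 = k]. Boundary: v_0 = v_141 = 0. Recurrence: v_k = 1 + (v_{k-1} + v_{k+1})/2 for 1 ≤ k ≤ 140. The particular solution to v_k − (v_{k-1} + v_{k+1})/2 = 1 is v_k = −k^2. Adding homogeneous solution A + B k and matching boundaries gives v_k = k (141 − k). Substituting k = 127: v_127 = 127 · 14 = 1778.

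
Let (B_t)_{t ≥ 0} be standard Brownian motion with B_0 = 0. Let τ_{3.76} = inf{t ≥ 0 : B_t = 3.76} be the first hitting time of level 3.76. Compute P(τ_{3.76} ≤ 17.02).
P(τ_{3.76} ≤ 17.02) = 2(1 − Φ(3.76/√17.02)) = 2(1 − Φ(0.9114)) ≈ 0.3621

By the reflection principle for standard BM, P(τ_b ≤ t) = 2 · P(B_t ≥ b). Since B_t ~ N(0, t), P(B_t ≥ 3.76) = 1 − Φ(3.76/√t) = 1 − Φ(3.76/√17.02) = 1 − Φ(0.9114) ≈ 0.18104. Doubling: P(τ_{3.76} ≤ 17.02) ≈ 2 · 0.18104 = 0.36208 ≈ 0.3621.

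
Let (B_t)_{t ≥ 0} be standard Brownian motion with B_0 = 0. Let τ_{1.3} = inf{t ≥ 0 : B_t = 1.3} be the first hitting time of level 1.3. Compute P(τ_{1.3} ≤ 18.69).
P(τ_{1.3} ≤ 18.69) = 2(1 − Φ(1.3/√18.69)) = 2(1 − Φ(0.3007)) ≈ 0.7636

By the reflection principle for standard BM, P(τ_b ≤ t) = 2 · P(B_t ≥ b). Since B_t ~ N(0, t), P(B_t ≥ 1.3) = 1 − Φ(1.3/√t) = 1 − Φ(1.3/√18.69) = 1 − Φ(0.3007) ≈ 0.38182. Doubling: P(τ_{1.3} ≤ 18.69) ≈ 2 · 0.38182 = 0.76364 ≈ 0.7636.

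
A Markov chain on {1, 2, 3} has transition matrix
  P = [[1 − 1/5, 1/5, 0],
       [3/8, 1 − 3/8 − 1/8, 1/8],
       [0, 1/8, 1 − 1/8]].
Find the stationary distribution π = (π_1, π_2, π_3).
π = (15/31, 8/31, 8/31)

This is a birth-death chain on three states, which satisfies detailed balance: π_1 · P_{12} = π_2 · P_{21} and π_2 · P_{23} = π_3 · P_{32}.
From π_1 · 1/5 = π_2 · 3/8: π_2/π_1 = (1/5)/(3/8) = 8/15.
From π_2 · 1/8 = π_3 · 1/8: π_3/π_2 = (1/8)/(1/8) = 1.
Take π_1 proportional to 1; then unnormalized π = (1, 8/15, 8/15). Normalize by dividing by the sum 31/15:
  π = (15/31, 8/31, 8/31).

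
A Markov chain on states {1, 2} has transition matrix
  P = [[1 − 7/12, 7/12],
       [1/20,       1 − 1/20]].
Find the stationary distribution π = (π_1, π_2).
π_1 = 3/38, π_2 = 35/38

Solve πP = π with π_1 + π_2 = 1. From πP = π: π_1 · (1 − 7/12) + π_2 · 1/20 = π_1 ⇒ π_2 · 1/20 = π_1 · 7/12 ⇒ π_2/π_1 = (7/12)/(1/20) = 35/3. Together with π_1 + π_2 = 1:
  π_1 = (1/20)/(7/12 + 1/20) = (1/20)/(19/30) = 3/38,
  π_2 = (7/12)/(7/12 + 1/20) = (7/12)/(19/30) = 35/38.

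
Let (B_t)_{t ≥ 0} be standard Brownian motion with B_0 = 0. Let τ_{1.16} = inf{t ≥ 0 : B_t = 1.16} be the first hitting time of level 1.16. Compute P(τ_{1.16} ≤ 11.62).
P(τ_{1.16} ≤ 11.62) = 2(1 − Φ(1.16/√11.62)) = 2(1 − Φ(0.3403)) ≈ 0.7336

By the reflection principle for standard BM, P(τ_b ≤ t) = 2 · P(B_t ≥ b). Since B_t ~ N(0, t), P(B_t ≥ 1.16) = 1 − Φ(1.16/√t) = 1 − Φ(1.16/√11.62) = 1 − Φ(0.3403) ≈ 0.36682. Doubling: P(τ_{1.16} ≤ 11.62) ≈ 2 · 0.36682 = 0.73364 ≈ 0.7336.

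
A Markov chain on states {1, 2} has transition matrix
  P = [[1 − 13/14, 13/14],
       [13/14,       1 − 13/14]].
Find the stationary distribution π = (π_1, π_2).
π_1 = 1/2, π_2 = 1/2

Solve πP = π with π_1 + π_2 = 1. From πP = π: π_1 · (1 − 13/14) + π_2 · 13/14 = π_1 ⇒ π_2 · 13/14 = π_1 · 13/14 ⇒ π_2/π_1 = (13/14)/(13/14) = 1. Together with π_1 + π_2 = 1:
  π_1 = (13/14)/(13/14 + 13/14) = (13/14)/(13/7) = 1/2,
  π_2 = (13/14)/(13/14 + 13/14) = (13/14)/(13/7) = 1/2.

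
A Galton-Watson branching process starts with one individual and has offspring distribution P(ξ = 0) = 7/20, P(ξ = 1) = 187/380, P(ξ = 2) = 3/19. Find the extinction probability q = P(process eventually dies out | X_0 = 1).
q = 1

Mean offspring μ = 0·7/20 + 1·187/380 + 2·3/19 = 307/380 ≤ 1. For μ ≤ 1 with offspring not concentrated at 1, the Galton-Watson process goes extinct almost surely, so q = 1.
(Algebraic check: The pgf is f(s) = 7/20 + 187/380·s + 3/19·s². The extinction probability q is the smallest fixed point of f in [0, 1]. Setting s = f(s):
  3/19·s² + (187/380 − 1)·s + 7/20 = 0
  3/19·s² − (7/20 + 3/19)·s + 7/20 = 0
which factors as (s − 1)·(3/19·s − 7/20) = 0, giving roots s = 1 and s = (7/20)/(3/19) = 133/60. Since 133/60 ≥ 1, the smallest root in [0, 1] is s = 1.)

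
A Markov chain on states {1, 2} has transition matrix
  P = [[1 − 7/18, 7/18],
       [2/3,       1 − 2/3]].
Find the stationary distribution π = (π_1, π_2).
π_1 = 12/19, π_2 = 7/19

Solve πP = π with π_1 + π_2 = 1. From πP = π: π_1 · (1 − 7/18) + π_2 · 2/3 = π_1 ⇒ π_2 · 2/3 = π_1 · 7/18 ⇒ π_2/π_1 = (7/18)/(2/3) = 7/12. Together with π_1 + π_2 = 1:
  π_1 = (2/3)/(7/18 + 2/3) = (2/3)/(19/18) = 12/19,
  π_2 = (7/18)/(7/18 + 2/3) = (7/18)/(19/18) = 7/19.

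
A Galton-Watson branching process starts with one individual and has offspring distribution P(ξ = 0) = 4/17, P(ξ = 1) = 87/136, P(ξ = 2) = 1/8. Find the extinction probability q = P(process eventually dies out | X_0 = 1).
q = 1

Mean offspring μ = 0·4/17 + 1·87/136 + 2·1/8 = 121/136 ≤ 1. For μ ≤ 1 with offspring not concentrated at 1, the Galton-Watson process goes extinct almost surely, so q = 1.
(Algebraic check: The pgf is f(s) = 4/17 + 87/136·s + 1/8·s². The extinction probability q is the smallest fixed point of f in [0, 1]. Setting s = f(s):
  1/8·s² + (87/136 − 1)·s + 4/17 = 0
  1/8·s² − (4/17 + 1/8)·s + 4/17 = 0
which factors as (s − 1)·(1/8·s − 4/17) = 0, giving roots s = 1 and s = (4/17)/(1/8) = 32/17. Since 32/17 ≥ 1, the smallest root in [0, 1] is s = 1.)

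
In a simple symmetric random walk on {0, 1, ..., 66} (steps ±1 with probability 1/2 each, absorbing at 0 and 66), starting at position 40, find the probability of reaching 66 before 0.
P(hit 66 before 0) = 40/66 = 20/33

Let u_k = P(hit 66 before 0 | start at k). Then u_0 = 0, u_66 = 1, and u_k = u_{k-1}/2 + u_{k+1}/2 for 1 ≤ k ≤ 65. This harmonic recurrence is solved by u_k = k/66, giving u_40 = 40/66 = 20/33.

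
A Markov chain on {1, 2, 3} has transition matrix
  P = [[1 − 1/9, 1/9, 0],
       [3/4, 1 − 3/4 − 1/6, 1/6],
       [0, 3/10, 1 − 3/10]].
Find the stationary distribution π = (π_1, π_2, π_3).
π = (243/299, 36/299, 20/299)

This is a birth-death chain on three states, which satisfies detailed balance: π_1 · P_{12} = π_2 · P_{21} and π_2 · P_{23} = π_3 · P_{32}.
From π_1 · 1/9 = π_2 · 3/4: π_2/π_1 = (1/9)/(3/4) = 4/27.
From π_2 · 1/6 = π_3 · 3/10: π_3/π_2 = (1/6)/(3/10) = 5/9.
Take π_1 proportional to 1; then unnormalized π = (1, 4/27, 20/243). Normalize by dividing by the sum 299/243:
  π = (243/299, 36/299, 20/299).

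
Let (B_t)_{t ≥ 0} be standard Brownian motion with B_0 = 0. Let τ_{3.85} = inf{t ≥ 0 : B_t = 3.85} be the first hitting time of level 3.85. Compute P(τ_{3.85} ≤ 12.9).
P(τ_{3.85} ≤ 12.9) = 2(1 − Φ(3.85/√12.9)) = 2(1 − Φ(1.0719)) ≈ 0.2838

By the reflection principle for standard BM, P(τ_b ≤ t) = 2 · P(B_t ≥ b). Since B_t ~ N(0, t), P(B_t ≥ 3.85) = 1 − Φ(3.85/√t) = 1 − Φ(3.85/√12.9) = 1 − Φ(1.0719) ≈ 0.14188. Doubling: P(τ_{3.85} ≤ 12.9) ≈ 2 · 0.14188 = 0.28376 ≈ 0.2838.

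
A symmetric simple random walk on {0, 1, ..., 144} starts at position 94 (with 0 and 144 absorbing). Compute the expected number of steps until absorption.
E[τ | X_0 = 94] = 4700

Let v_k = E[τ | X_0 = k]. Boundary: v_0 = v_144 = 0. Recurrence: v_k = 1 + (v_{k-1} + v_{k+1})/2 for 1 ≤ k ≤ 143. The particular solution to v_k − (v_{k-1} + v_{k+1})/2 = 1 is v_k = −k^2. Adding homogeneous solution A + B k and matching boundaries gives v_k = k (144 − k). Substituting k = 94: v_94 = 94 · 50 = 4700.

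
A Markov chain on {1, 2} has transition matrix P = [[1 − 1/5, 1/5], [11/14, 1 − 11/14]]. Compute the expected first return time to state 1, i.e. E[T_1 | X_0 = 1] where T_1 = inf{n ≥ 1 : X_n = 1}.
E[T_1 | X_0 = 1] = 1/π_1 = 69/55

For an irreducible recurrent Markov chain with stationary distribution π, E[T_i | X_0 = i] = 1/π_i (Kac's formula). Here π_1 = (11/14)/(1/5 + 11/14) = (11/14)/(69/70) = 55/69, so E[T_1 | X_0 = 1] = 1/π_1 = (1/5 + 11/14)/(11/14) = (69/70)/(11/14) = 69/55.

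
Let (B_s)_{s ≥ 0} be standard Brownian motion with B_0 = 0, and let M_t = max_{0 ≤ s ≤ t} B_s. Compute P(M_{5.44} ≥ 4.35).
P(M_{5.44} ≥ 4.35) = 2·P(B_{5.44} ≥ 4.35) = 2(1 − Φ(4.35/√5.44)) ≈ 0.0622

By the reflection principle for Brownian motion, P(M_t ≥ a) = 2 · P(B_t ≥ a) for a ≥ 0. Since B_t ~ N(0, t), P(B_t ≥ 4.35) = 1 − Φ(4.35/√t) = 1 − Φ(4.35/√5.44) = 1 − Φ(1.8650). So
  P(M_{5.44} ≥ 4.35) = 2(1 − Φ(1.8650)) ≈ 0.0622.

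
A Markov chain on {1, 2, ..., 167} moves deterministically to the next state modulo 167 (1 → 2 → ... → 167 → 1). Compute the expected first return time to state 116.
E[T_116 | X_0 = 116] = 167

The chain cycles deterministically, so starting at state 116 it returns in exactly 167 steps. Equivalently, the stationary distribution is uniform π_j = 1/167 for every state j, so by Kac's formula E[T_116] = 1/π_116 = 167.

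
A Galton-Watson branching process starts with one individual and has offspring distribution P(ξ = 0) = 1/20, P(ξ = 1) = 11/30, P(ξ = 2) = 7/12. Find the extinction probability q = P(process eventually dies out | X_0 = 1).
q = 3/35

The pgf is f(s) = 1/20 + 11/30·s + 7/12·s². The extinction probability q is the smallest fixed point of f in [0, 1]. Setting s = f(s):
  7/12·s² + (11/30 − 1)·s + 1/20 = 0
  7/12·s² − (1/20 + 7/12)·s + 1/20 = 0
which factors as (s − 1)·(7/12·s − 1/20) = 0, giving roots s = 1 and s = (1/20)/(7/12) = 3/35.
Mean offspring μ = 11/30 + 2·7/12 = 23/15 > 1 (supercritical), so q < 1. The extinction probability is the smaller root: q = (1/20)/(7/12) = 3/35.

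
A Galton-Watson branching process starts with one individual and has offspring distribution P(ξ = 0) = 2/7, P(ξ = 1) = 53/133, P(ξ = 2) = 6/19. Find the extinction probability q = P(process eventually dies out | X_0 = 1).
q = 19/21

The pgf is f(s) = 2/7 + 53/133·s + 6/19·s². The extinction probability q is the smallest fixed point of f in [0, 1]. Setting s = f(s):
  6/19·s² + (53/133 − 1)·s + 2/7 = 0
  6/19·s² − (2/7 + 6/19)·s + 2/7 = 0
which factors as (s − 1)·(6/19·s − 2/7) = 0, giving roots s = 1 and s = (2/7)/(6/19) = 19/21.
Mean offspring μ = 53/133 + 2·6/19 = 137/133 > 1 (supercritical), so q < 1. The extinction probability is the smaller root: q = (2/7)/(6/19) = 19/21.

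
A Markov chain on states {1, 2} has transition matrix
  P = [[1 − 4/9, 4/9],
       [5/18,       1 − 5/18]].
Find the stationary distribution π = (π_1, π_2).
π_1 = 5/13, π_2 = 8/13

Solve πP = π with π_1 + π_2 = 1. From πP = π: π_1 · (1 − 4/9) + π_2 · 5/18 = π_1 ⇒ π_2 · 5/18 = π_1 · 4/9 ⇒ π_2/π_1 = (4/9)/(5/18) = 8/5. Together with π_1 + π_2 = 1:
  π_1 = (5/18)/(4/9 + 5/18) = (5/18)/(13/18) = 5/13,
  π_2 = (4/9)/(4/9 + 5/18) = (4/9)/(13/18) = 8/13.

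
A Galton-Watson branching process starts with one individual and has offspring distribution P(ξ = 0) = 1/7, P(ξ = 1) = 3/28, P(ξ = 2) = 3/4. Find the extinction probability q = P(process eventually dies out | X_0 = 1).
q = 4/21

The pgf is f(s) = 1/7 + 3/28·s + 3/4·s². The extinction probability q is the smallest fixed point of f in [0, 1]. Setting s = f(s):
  3/4·s² + (3/28 − 1)·s + 1/7 = 0
  3/4·s² − (1/7 + 3/4)·s + 1/7 = 0
which factors as (s − 1)·(3/4·s − 1/7) = 0, giving roots s = 1 and s = (1/7)/(3/4) = 4/21.
Mean offspring μ = 3/28 + 2·3/4 = 45/28 > 1 (supercritical), so q < 1. The extinction probability is the smaller root: q = (1/7)/(3/4) = 4/21.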